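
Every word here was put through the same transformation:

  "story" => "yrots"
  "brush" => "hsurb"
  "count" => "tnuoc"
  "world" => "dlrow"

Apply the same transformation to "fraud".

duarf

The output letters match the input read backwards: story reversed is yrots. The word is simply reversed.
Applying it to fraud: reverse → duarf.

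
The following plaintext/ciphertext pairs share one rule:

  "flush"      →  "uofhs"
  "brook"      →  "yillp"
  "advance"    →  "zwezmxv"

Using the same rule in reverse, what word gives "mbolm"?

Each pair mirrors across the alphabet (f↔u, l↔o, u↔f): positions sum to 25. Letters are reflected about the middle of the alphabet (position → 25−position): Atbash.
Undoing it on mbolm: m↔n, b↔y, o↔l, l↔o, m↔n.

nylon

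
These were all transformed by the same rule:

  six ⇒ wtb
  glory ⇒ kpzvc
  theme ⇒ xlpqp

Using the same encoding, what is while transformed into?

altpp

The shift depends on letter class: consonant s→w is +4, but vowel i→t is +11. Two shifts are in play — +11 for a/e/i/o/u, +4 for every other letter.
On while: w(cons)+4=a, h(cons)+4=l, i(vowel)+11=t, l(cons)+4=p, e(vowel)+11=p.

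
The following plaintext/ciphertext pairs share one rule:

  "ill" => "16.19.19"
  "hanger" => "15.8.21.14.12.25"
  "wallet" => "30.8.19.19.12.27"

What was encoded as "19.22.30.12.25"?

lower

Each letter is replaced by its alphabet position (a=1..z=26) + 7.
Reversing it on 19.22.30.12.25: 19→(19−7)÷1=12=l, 22→(22−7)÷1=15=o, 30→(30−7)÷1=23=w, 12→(12−7)÷1=5=e, 25→(25−7)÷1=18=r.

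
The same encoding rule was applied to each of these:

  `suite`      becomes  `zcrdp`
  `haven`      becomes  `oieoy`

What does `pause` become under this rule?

In suite: s→z is +7, u→c is +8, i→r is +9, t→d is +10 — the shift increases by 1 each position. Each letter shifts forward by (position + 7), i.e. 7, 8, 9, … — the shift grows by one for each successive letter.
Applying it to pause: p+7=w, a+8=i, u+9=d, s+10=c, e+11=p.

widcp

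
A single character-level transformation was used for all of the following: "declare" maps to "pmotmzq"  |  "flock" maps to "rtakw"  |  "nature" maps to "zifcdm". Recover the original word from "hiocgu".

vacuum

It's a Vigenère-style cipher with numeric key [12,8]: position i shifts by key[i mod 2].
Undoing it on hiocgu: h−12=v, i−8=a, o−12=c, c−8=u, g−12=u, u−8=m.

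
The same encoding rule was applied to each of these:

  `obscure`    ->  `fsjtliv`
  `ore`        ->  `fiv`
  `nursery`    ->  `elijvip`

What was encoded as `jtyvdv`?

scheme

This is a Caesar cipher with shift 17.
Reversing it on jtyvdv: j−17=s, t−17=c, y−17=h, v−17=e, d−17=m, v−17=e.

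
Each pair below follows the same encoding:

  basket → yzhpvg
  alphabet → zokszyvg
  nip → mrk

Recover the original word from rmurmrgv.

Each pair mirrors across the alphabet (b↔y, a↔z, s↔h): positions sum to 25. This is the alphabet-reversal cipher (Atbash): a becomes z, b becomes y, etc.
Decoding rmurmrgv: r↔i, m↔n, u↔f, r↔i, m↔n, r↔i, g↔t, v↔e.

infinite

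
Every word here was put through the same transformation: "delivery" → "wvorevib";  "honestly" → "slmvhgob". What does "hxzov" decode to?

This is the alphabet-reversal cipher (Atbash): a becomes z, b becomes y, etc.
Decoding hxzov: h↔s, x↔c, z↔a, o↔l, v↔e.

scale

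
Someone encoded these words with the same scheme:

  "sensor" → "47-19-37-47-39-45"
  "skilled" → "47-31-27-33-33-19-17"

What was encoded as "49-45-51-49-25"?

s(#19)→47 and e(#5)→19: differences scale by 2, so n = 2·pos + 9. Each letter becomes 2×(its alphabet position, a=1..z=26) + 9.
Decoding 49-45-51-49-25: 49→(49−9)÷2=20=t, 45→(45−9)÷2=18=r, 51→(51−9)÷2=21=u, 49→(49−9)÷2=20=t, 25→(25−9)÷2=8=h.

truth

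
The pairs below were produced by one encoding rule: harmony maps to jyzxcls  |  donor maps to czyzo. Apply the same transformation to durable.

The output letters match the input read backwards, each shifted +11: harmony reversed is ynomrah. The word is reversed, then every letter is shifted forward by 11.
On durable: reverse → elbarud; then shift: e+11=p, l+11=w, b+11=m, a+11=l, r+11=c, u+11=f, d+11=o.

pwmlcfo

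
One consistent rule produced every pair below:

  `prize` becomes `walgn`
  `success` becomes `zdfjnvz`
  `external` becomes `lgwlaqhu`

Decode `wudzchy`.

plaster

It's a Vigenère-style cipher with numeric key [7,9,3]: position i shifts by key[i mod 3].
Reversing it on wudzchy: w−7=p, u−9=l, d−3=a, z−7=s, c−9=t, h−3=e, y−7=r.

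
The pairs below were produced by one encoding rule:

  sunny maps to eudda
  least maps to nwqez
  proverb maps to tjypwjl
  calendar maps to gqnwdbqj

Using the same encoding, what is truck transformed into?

s(18)→e(4) and u(20)→u(20) fit y≡21x+16 (mod 26); the inverse of 21 mod 26 is 5. Each letter's alphabet position (a=0..z=25) is mapped through 21·x+16 mod 26 — an affine cipher.
Applying it to truck: t(19)→21·19+16≡25=z; r(17)→21·17+16≡9=j; u(20)→21·20+16≡20=u; c(2)→21·2+16≡6=g; k(10)→21·10+16≡18=s (all mod 26).

zjugs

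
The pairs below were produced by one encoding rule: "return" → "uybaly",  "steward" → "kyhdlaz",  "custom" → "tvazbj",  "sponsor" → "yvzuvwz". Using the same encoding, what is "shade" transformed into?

Two steps: reverse the string, then apply a Caesar shift of +7.
Applying it to shade: reverse → edahs; then shift: e+7=l, d+7=k, a+7=h, h+7=o, s+7=z.

lkhoz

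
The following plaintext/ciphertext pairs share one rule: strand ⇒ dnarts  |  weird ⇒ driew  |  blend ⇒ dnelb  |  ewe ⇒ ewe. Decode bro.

orb

The output letters match the input read backwards: strand reversed is dnarts. It's just the letters in reverse order.
Decoding bro: then reverse → orb.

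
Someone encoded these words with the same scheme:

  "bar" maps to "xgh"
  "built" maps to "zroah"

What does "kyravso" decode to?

Two steps: reverse the string, then apply a Caesar shift of +6.
Reversing it on kyravso: shift back: k−6=e, y−6=s, r−6=l, a−6=u, v−6=p, s−6=m, o−6=i → eslupmi; then reverse → impulse.

impulse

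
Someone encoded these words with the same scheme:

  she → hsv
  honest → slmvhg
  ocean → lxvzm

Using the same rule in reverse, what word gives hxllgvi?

Each pair mirrors across the alphabet (s↔h, h↔s, e↔v): positions sum to 25. Each letter is replaced by its mirror in the alphabet: a↔z, b↔y, c↔x, and so on (the Atbash cipher).
Undoing it on hxllgvi: h↔s, x↔c, l↔o, l↔o, g↔t, v↔e, i↔r.

scooter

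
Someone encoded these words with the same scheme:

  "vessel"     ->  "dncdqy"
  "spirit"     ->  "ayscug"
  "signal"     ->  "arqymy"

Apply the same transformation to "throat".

In vessel: v→d is +8, e→n is +9, s→c is +10, s→d is +11 — the shift increases by 1 each position. The shift increases by 1 at each position, starting from +8: 8, 9, 10, ….
For throat: t+8=b, h+9=q, r+10=b, o+11=z, a+12=m, t+13=g.

bqbzmg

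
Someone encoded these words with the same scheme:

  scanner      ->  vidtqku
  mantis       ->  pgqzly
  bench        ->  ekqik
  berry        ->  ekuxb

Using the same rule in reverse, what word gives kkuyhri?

herself

Shifts by position in scanner: pos 0: s→v (+3), pos 1: c→i (+6), pos 2: a→d (+3), pos 3: n→t (+6) — repeating every 2. The shifts repeat in a cycle of length 2: positions 0,1,… shift by +3, +6, then the pattern repeats.
Undoing it on kkuyhri: k−3=h, k−6=e, u−3=r, y−6=s, h−3=e, r−6=l, i−3=f.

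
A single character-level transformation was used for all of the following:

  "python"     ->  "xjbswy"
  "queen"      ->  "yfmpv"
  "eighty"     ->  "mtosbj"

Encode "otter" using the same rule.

Shifts by position in python: pos 0: p→x (+8), pos 1: y→j (+11), pos 2: t→b (+8), pos 3: h→s (+11) — repeating every 2. The shifts repeat in a cycle of length 2: positions 0,1,… shift by +8, +11, then the pattern repeats.
Applying it to otter: o+8=w, t+11=e, t+8=b, e+11=p, r+8=z.

webpz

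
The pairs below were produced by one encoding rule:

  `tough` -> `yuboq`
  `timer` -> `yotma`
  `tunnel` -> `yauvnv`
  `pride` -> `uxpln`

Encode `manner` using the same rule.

rguvnb

In tough: t→y is +5, o→u is +6, u→b is +7, g→o is +8 — the shift increases by 1 each position. Each letter shifts forward by (position + 5), i.e. 5, 6, 7, … — the shift grows by one for each successive letter.
On manner: m+5=r, a+6=g, n+7=u, n+8=v, e+9=n, r+10=b.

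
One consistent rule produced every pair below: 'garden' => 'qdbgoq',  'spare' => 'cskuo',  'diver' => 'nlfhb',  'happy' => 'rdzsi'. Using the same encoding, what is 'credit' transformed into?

muogsw

Shifts by position in garden: pos 0: g→q (+10), pos 1: a→d (+3), pos 2: r→b (+10), pos 3: d→g (+3) — repeating every 2. It's a Vigenère-style cipher with numeric key [10,3]: position i shifts by key[i mod 2].
Applying it to credit: c+10=m, r+3=u, e+10=o, d+3=g, i+10=s, t+3=w.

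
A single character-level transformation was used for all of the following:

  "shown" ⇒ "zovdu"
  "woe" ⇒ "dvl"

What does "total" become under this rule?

avahs

Compare letters: s→z is +7, h→o is +7, o→v is +7 — a constant shift. Each letter is shifted forward by 7 in the alphabet (a Caesar shift of +7).
On total: t+7=a, o+7=v, t+7=a, a+7=h, l+7=s.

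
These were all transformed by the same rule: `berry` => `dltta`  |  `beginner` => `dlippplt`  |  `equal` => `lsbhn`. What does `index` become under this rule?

ppflz

The rule splits by letter class: vowels +7, consonants +2.
Applying it to index: i(vowel)+7=p, n(cons)+2=p, d(cons)+2=f, e(vowel)+7=l, x(cons)+2=z.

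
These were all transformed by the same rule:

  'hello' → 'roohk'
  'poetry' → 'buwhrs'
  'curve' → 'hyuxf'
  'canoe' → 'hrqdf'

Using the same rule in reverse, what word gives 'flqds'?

The output letters match the input read backwards, each shifted +3: hello reversed is olleh. Two steps: reverse the string, then apply a Caesar shift of +3.
Reversing it on flqds: shift back: f−3=c, l−3=i, q−3=n, d−3=a, s−3=p → cinap; then reverse → panic.

panic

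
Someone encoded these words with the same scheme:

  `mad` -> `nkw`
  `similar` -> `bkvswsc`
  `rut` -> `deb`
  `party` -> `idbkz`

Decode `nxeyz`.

Two steps: reverse the string, then apply a Caesar shift of +10.
Reversing it on nxeyz: shift back: n−10=d, x−10=n, e−10=u, y−10=o, z−10=p → dnuop; then reverse → pound.

pound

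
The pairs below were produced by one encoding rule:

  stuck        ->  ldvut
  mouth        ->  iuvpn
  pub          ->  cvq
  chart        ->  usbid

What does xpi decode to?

The output letters match the input read backwards, each shifted +1: stuck reversed is kcuts. Two steps: reverse the string, then apply a Caesar shift of +1.
Undoing it on xpi: shift back: x−1=w, p−1=o, i−1=h → woh; then reverse → how.

how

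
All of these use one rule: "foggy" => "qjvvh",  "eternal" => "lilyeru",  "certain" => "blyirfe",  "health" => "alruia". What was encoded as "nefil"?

f(5)→q(16) and o(14)→j(9) fit y≡5x+17 (mod 26); the inverse of 5 mod 26 is 21. This is an affine cipher: with a=0,…,z=25, each position x becomes (5x+17) mod 26.
Reversing it on nefil: n(13)→21·(13−17)≡20=u; e(4)→21·(4−17)≡13=n; f(5)→21·(5−17)≡8=i; i(8)→21·(8−17)≡19=t; l(11)→21·(11−17)≡4=e (all mod 26).

unite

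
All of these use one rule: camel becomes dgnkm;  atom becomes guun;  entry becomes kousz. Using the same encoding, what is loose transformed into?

The shift depends on letter class: consonant c→d is +1, but vowel a→g is +6. Two shifts are in play — +6 for a/e/i/o/u, +1 for every other letter.
Applying it to loose: l(cons)+1=m, o(vowel)+6=u, o(vowel)+6=u, s(cons)+1=t, e(vowel)+6=k.

muutk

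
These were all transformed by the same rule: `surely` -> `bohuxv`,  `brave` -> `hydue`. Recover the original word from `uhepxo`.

lumber

The output letters match the input read backwards, each shifted +3: surely reversed is ylerus. Two steps: reverse the string, then apply a Caesar shift of +3.
Decoding uhepxo: shift back: u−3=r, h−3=e, e−3=b, p−3=m, x−3=u, o−3=l → rebmul; then reverse → lumber.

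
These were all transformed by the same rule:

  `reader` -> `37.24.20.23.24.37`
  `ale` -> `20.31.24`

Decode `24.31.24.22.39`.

elect

The number is (letter's place in the alphabet, a=1) + 19.
Undoing it on 24.31.24.22.39: 24→(24−19)÷1=5=e, 31→(31−19)÷1=12=l, 24→(24−19)÷1=5=e, 22→(22−19)÷1=3=c, 39→(39−19)÷1=20=t.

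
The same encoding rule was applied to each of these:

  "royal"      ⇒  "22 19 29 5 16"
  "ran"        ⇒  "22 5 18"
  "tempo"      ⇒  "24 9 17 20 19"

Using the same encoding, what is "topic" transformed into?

r is letter #18 and maps to 22: an offset of 4. Letters become their 1-based position plus 4 (so a→5, b→6, …).
For topic: t=20→24, o=15→19, p=16→20, i=9→13, c=3→7.

24 19 20 13 7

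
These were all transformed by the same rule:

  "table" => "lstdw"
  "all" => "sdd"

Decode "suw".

Compare letters: t→l is +18, a→s is +18, b→t is +18 — a constant shift. Each letter is shifted forward by 18 in the alphabet (a Caesar shift of +18).
Undoing it on suw: s−18=a, u−18=c, w−18=e.

ace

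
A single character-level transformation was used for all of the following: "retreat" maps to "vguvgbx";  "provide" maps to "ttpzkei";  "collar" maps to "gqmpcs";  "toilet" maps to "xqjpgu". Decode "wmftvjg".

A repeating key of period 3 is used — shifts +4, +2, +1 over and over.
Decoding wmftvjg: w−4=s, m−2=k, f−1=e, t−4=p, v−2=t, j−1=i, g−4=c.

skeptic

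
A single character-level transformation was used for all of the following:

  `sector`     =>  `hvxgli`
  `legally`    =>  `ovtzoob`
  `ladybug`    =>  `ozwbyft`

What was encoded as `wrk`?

Letters are reflected about the middle of the alphabet (position → 25−position): Atbash.
Decoding wrk: w↔d, r↔i, k↔p.

dip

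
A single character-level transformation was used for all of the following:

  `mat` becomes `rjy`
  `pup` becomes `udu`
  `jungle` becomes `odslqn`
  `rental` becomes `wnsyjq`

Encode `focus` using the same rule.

kxhdx

The rule splits by letter class: vowels +9, consonants +5.
On focus: f(cons)+5=k, o(vowel)+9=x, c(cons)+5=h, u(vowel)+9=d, s(cons)+5=x.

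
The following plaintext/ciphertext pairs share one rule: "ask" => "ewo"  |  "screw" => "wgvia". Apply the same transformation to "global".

kpsfep

Compare letters: a→e is +4, s→w is +4, k→o is +4 — a constant shift. This is a Caesar cipher with shift 4.
On global: g+4=k, l+4=p, o+4=s, b+4=f, a+4=e, l+4=p.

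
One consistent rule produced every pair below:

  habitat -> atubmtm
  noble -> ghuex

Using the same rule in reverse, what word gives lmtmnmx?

statute

Compare letters: h→a is +19, a→t is +19, b→u is +19 — a constant shift. Each letter is shifted forward by 19 in the alphabet (a Caesar shift of +19).
Undoing it on lmtmnmx: l−19=s, m−19=t, t−19=a, m−19=t, n−19=u, m−19=t, x−19=e.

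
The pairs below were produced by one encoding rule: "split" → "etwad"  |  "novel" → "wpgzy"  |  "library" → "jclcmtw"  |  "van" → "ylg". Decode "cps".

her

The output letters match the input read backwards, each shifted +11: split reversed is tilps. Read the word backwards and shift each letter +11.
Decoding cps: shift back: c−11=r, p−11=e, s−11=h → reh; then reverse → her.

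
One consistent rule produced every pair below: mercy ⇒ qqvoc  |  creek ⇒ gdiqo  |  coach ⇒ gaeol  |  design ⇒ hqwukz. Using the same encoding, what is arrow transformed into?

edvaa

Shifts by position in mercy: pos 0: m→q (+4), pos 1: e→q (+12), pos 2: r→v (+4), pos 3: c→o (+12) — repeating every 2. A repeating key of period 2 is used — shifts +4, +12 over and over.
For arrow: a+4=e, r+12=d, r+4=v, o+12=a, w+4=a.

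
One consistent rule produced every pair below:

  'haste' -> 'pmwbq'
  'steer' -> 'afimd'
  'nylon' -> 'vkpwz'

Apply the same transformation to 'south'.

Shifts by position in haste: pos 0: h→p (+8), pos 1: a→m (+12), pos 2: s→w (+4), pos 3: t→b (+8), pos 4: e→q (+12) — repeating every 3. It's a Vigenère-style cipher with numeric key [8,12,4]: position i shifts by key[i mod 3].
For south: s+8=a, o+12=a, u+4=y, t+8=b, h+12=t.

aaybt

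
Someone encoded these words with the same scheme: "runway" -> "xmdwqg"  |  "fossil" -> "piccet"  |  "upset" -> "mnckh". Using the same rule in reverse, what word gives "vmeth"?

r(17)→x(23) and u(20)→m(12) fit y≡5x+16 (mod 26); the inverse of 5 mod 26 is 21. This is an affine cipher: with a=0,…,z=25, each position x becomes (5x+16) mod 26.
Reversing it on vmeth: v(21)→21·(21−16)≡1=b; m(12)→21·(12−16)≡20=u; e(4)→21·(4−16)≡8=i; t(19)→21·(19−16)≡11=l; h(7)→21·(7−16)≡19=t (all mod 26).

built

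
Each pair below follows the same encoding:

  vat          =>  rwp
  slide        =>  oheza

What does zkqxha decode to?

double

Compare letters: v→r is +22, a→w is +22, t→p is +22 — a constant shift. This is a Caesar cipher with shift 22.
Undoing it on zkqxha: z−22=d, k−22=o, q−22=u, x−22=b, h−22=l, a−22=e.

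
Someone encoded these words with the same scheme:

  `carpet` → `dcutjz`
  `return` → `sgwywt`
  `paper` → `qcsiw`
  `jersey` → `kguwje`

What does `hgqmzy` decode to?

In carpet: c→d is +1, a→c is +2, r→u is +3, p→t is +4 — the shift increases by 1 each position. The shift increases by 1 at each position, starting from +1: 1, 2, 3, ….
Undoing it on hgqmzy: h−1=g, g−2=e, q−3=n, m−4=i, z−5=u, y−6=s.

genius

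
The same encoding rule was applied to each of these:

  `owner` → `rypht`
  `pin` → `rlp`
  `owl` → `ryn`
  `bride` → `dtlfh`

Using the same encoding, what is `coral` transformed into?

ertdn

The shift depends on letter class: consonant w→y is +2, but vowel o→r is +3. The rule splits by letter class: vowels +3, consonants +2.
On coral: c(cons)+2=e, o(vowel)+3=r, r(cons)+2=t, a(vowel)+3=d, l(cons)+2=n.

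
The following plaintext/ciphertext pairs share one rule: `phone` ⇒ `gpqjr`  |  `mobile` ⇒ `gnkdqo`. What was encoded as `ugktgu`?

series

The output letters match the input read backwards, each shifted +2: phone reversed is enohp. The word is reversed, then every letter is shifted forward by 2.
Reversing it on ugktgu: shift back: u−2=s, g−2=e, k−2=i, t−2=r, g−2=e, u−2=s → seires; then reverse → series.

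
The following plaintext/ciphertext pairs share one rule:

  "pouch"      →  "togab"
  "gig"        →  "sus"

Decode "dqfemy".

master

The output letters match the input read backwards, each shifted +12: pouch reversed is hcuop. Read the word backwards and shift each letter +12.
Decoding dqfemy: shift back: d−12=r, q−12=e, f−12=t, e−12=s, m−12=a, y−12=m → retsam; then reverse → master.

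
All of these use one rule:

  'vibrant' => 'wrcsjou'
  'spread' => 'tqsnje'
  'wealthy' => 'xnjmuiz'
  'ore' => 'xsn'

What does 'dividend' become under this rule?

erwrenoe

Vowels shift forward by 9 and consonants shift forward by 1.
Applying it to dividend: d(cons)+1=e, i(vowel)+9=r, v(cons)+1=w, i(vowel)+9=r, d(cons)+1=e, e(vowel)+9=n, n(cons)+1=o, d(cons)+1=e.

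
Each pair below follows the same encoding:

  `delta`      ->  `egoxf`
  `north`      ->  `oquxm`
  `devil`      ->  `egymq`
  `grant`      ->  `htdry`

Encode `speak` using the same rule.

Each letter shifts forward by (position + 1), i.e. 1, 2, 3, … — the shift grows by one for each successive letter.
On speak: s+1=t, p+2=r, e+3=h, a+4=e, k+5=p.

trhep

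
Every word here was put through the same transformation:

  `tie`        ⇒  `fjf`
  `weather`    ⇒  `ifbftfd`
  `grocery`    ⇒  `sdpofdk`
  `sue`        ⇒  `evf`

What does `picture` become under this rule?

The shift depends on letter class: consonant t→f is +12, but vowel i→j is +1. Two shifts are in play — +1 for a/e/i/o/u, +12 for every other letter.
For picture: p(cons)+12=b, i(vowel)+1=j, c(cons)+12=o, t(cons)+12=f, u(vowel)+1=v, r(cons)+12=d, e(vowel)+1=f.

bjofvdf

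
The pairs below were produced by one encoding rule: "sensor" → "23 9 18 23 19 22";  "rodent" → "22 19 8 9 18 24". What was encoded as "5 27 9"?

awe

Letters become their 1-based position plus 4 (so a→5, b→6, …).
Decoding 5 27 9: 5→(5−4)÷1=1=a, 27→(27−4)÷1=23=w, 9→(9−4)÷1=5=e.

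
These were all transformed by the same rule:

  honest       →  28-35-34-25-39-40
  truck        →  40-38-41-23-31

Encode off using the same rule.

h is letter #8 and maps to 28: an offset of 20. Each letter is replaced by its alphabet position (a=1..z=26) + 20.
For off: o=15→35, f=6→26, f=6→26.

35-26-26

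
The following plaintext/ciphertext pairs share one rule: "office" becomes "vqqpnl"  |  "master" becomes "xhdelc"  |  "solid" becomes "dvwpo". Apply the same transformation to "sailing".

dhpwpyr

The shift depends on letter class: consonant f→q is +11, but vowel o→v is +7. Vowels shift forward by 7 and consonants shift forward by 11.
On sailing: s(cons)+11=d, a(vowel)+7=h, i(vowel)+7=p, l(cons)+11=w, i(vowel)+7=p, n(cons)+11=y, g(cons)+11=r.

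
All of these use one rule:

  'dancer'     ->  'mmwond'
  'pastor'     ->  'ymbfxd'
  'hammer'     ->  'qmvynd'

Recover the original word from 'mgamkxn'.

A repeating key of period 2 is used — shifts +9, +12 over and over.
Decoding mgamkxn: m−9=d, g−12=u, a−9=r, m−12=a, k−9=b, x−12=l, n−9=e.

durable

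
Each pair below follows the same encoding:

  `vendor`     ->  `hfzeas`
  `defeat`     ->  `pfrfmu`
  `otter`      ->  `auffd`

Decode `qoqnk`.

enemy

Shifts by position in vendor: pos 0: v→h (+12), pos 1: e→f (+1), pos 2: n→z (+12), pos 3: d→e (+1) — repeating every 2. It's a Vigenère-style cipher with numeric key [12,1]: position i shifts by key[i mod 2].
Decoding qoqnk: q−12=e, o−1=n, q−12=e, n−1=m, k−12=y.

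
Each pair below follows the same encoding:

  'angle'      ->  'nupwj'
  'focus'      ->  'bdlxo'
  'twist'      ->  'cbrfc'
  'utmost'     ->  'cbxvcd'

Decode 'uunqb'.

shell

The output letters match the input read backwards, each shifted +9: angle reversed is elgna. Two steps: reverse the string, then apply a Caesar shift of +9.
Undoing it on uunqb: shift back: u−9=l, u−9=l, n−9=e, q−9=h, b−9=s → llehs; then reverse → shell.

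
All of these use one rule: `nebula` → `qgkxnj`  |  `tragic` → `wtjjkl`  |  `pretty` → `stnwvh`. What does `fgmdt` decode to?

cedar

Shifts by position in nebula: pos 0: n→q (+3), pos 1: e→g (+2), pos 2: b→k (+9), pos 3: u→x (+3), pos 4: l→n (+2), pos 5: a→j (+9) — repeating every 3. The shifts repeat in a cycle of length 3: positions 0,1,… shift by +3, +2, +9, then the pattern repeats.
Undoing it on fgmdt: f−3=c, g−2=e, m−9=d, d−3=a, t−2=r.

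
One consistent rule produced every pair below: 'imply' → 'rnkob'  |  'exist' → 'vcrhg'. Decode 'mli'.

Each pair mirrors across the alphabet (i↔r, m↔n, p↔k): positions sum to 25. Letters are reflected about the middle of the alphabet (position → 25−position): Atbash.
Reversing it on mli: m↔n, l↔o, i↔r.

nor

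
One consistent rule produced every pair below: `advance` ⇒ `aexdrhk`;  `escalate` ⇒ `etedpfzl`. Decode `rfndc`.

relay

Each letter shifts forward by its position index (0, 1, 2, …) — the shift grows by one for each successive letter.
Decoding rfndc: r−0=r, f−1=e, n−2=l, d−3=a, c−4=y.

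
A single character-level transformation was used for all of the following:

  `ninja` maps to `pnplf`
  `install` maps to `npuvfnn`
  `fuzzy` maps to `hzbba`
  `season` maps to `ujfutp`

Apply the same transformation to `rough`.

Two shifts are in play — +5 for a/e/i/o/u, +2 for every other letter.
Applying it to rough: r(cons)+2=t, o(vowel)+5=t, u(vowel)+5=z, g(cons)+2=i, h(cons)+2=j.

ttzij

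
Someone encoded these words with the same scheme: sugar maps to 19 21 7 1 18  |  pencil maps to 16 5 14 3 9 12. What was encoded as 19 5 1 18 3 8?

Each letter is replaced by its alphabet position (a=1, b=2, …, z=26).
Decoding 19 5 1 18 3 8: 19=s, 5=e, 1=a, 18=r, 3=c, 8=h.

search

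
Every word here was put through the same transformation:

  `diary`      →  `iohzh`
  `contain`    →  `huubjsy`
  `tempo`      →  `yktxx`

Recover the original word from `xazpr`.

sushi

In diary: d→i is +5, i→o is +6, a→h is +7, r→z is +8 — the shift increases by 1 each position. Letter i (0-indexed) is shifted by i+5, so successive shifts are 5, 6, 7, ….
Undoing it on xazpr: x−5=s, a−6=u, z−7=s, p−8=h, r−9=i.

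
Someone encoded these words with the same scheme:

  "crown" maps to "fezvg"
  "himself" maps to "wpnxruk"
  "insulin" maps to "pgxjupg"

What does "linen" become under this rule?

Treating letters as 0–25, the rule is x ↦ 19x + 19 (mod 26).
Applying it to linen: l(11)→19·11+19≡20=u; i(8)→19·8+19≡15=p; n(13)→19·13+19≡6=g; e(4)→19·4+19≡17=r; n(13)→19·13+19≡6=g (all mod 26).

upgrg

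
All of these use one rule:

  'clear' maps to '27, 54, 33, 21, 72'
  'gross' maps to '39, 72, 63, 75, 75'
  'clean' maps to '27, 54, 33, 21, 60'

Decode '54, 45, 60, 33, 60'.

Each letter becomes 3×(its alphabet position, a=1..z=26) + 18.
Reversing it on 54, 45, 60, 33, 60: 54→(54−18)÷3=12=l, 45→(45−18)÷3=9=i, 60→(60−18)÷3=14=n, 33→(33−18)÷3=5=e, 60→(60−18)÷3=14=n.

linen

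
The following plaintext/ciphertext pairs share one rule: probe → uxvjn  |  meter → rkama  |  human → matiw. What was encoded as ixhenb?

drawer

In probe: p→u is +5, r→x is +6, o→v is +7, b→j is +8 — the shift increases by 1 each position. Each letter shifts forward by (position + 5), i.e. 5, 6, 7, … — the shift grows by one for each successive letter.
Decoding ixhenb: i−5=d, x−6=r, h−7=a, e−8=w, n−9=e, b−10=r.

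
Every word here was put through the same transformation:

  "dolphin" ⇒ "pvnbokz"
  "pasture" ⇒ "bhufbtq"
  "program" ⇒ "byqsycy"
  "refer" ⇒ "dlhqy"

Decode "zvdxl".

Shifts by position in dolphin: pos 0: d→p (+12), pos 1: o→v (+7), pos 2: l→n (+2), pos 3: p→b (+12), pos 4: h→o (+7), pos 5: i→k (+2) — repeating every 3. A repeating key of period 3 is used — shifts +12, +7, +2 over and over.
Decoding zvdxl: z−12=n, v−7=o, d−2=b, x−12=l, l−7=e.

noble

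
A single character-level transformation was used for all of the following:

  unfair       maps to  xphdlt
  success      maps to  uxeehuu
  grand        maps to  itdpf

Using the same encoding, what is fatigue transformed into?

The rule splits by letter class: vowels +3, consonants +2.
Applying it to fatigue: f(cons)+2=h, a(vowel)+3=d, t(cons)+2=v, i(vowel)+3=l, g(cons)+2=i, u(vowel)+3=x, e(vowel)+3=h.

hdvlixh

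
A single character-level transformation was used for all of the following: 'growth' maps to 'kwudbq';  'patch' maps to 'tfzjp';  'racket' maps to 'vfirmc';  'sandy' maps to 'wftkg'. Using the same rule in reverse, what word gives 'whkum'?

In growth: g→k is +4, r→w is +5, o→u is +6, w→d is +7 — the shift increases by 1 each position. The shift increases by 1 at each position, starting from +4: 4, 5, 6, ….
Undoing it on whkum: w−4=s, h−5=c, k−6=e, u−7=n, m−8=e.

scene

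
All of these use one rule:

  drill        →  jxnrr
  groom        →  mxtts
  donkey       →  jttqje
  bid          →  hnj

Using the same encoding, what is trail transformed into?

zxfnr

The shift depends on letter class: consonant d→j is +6, but vowel i→n is +5. Vowels shift forward by 5 and consonants shift forward by 6.
Applying it to trail: t(cons)+6=z, r(cons)+6=x, a(vowel)+5=f, i(vowel)+5=n, l(cons)+6=r.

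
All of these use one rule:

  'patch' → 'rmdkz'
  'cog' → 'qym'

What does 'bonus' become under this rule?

The word is reversed, then every letter is shifted forward by 10.
For bonus: reverse → sunob; then shift: s+10=c, u+10=e, n+10=x, o+10=y, b+10=l.

cexyl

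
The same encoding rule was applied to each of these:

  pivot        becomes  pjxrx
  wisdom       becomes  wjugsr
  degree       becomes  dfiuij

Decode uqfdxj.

In pivot: p→p is +0, i→j is +1, v→x is +2, o→r is +3 — the shift increases by 1 each position. The shift increases by 1 at each position, starting from +0: 0, 1, 2, ….
Reversing it on uqfdxj: u−0=u, q−1=p, f−2=d, d−3=a, x−4=t, j−5=e.

update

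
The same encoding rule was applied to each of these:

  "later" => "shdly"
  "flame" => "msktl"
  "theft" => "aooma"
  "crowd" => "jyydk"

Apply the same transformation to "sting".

Shifts by position in later: pos 0: l→s (+7), pos 1: a→h (+7), pos 2: t→d (+10), pos 3: e→l (+7), pos 4: r→y (+7) — repeating every 3. A repeating key of period 3 is used — shifts +7, +7, +10 over and over.
For sting: s+7=z, t+7=a, i+10=s, n+7=u, g+7=n.

zasun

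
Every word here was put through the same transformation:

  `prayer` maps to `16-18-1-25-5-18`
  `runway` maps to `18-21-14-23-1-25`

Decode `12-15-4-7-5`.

lodge

Each letter is replaced by its alphabet position (a=1, b=2, …, z=26).
Undoing it on 12-15-4-7-5: 12=l, 15=o, 4=d, 7=g, 5=e.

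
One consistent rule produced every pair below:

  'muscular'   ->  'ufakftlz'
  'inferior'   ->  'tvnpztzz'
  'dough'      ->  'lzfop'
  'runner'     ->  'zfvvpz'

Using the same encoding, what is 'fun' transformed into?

nfv

The shift depends on letter class: consonant m→u is +8, but vowel u→f is +11. Two shifts are in play — +11 for a/e/i/o/u, +8 for every other letter.
Applying it to fun: f(cons)+8=n, u(vowel)+11=f, n(cons)+8=v.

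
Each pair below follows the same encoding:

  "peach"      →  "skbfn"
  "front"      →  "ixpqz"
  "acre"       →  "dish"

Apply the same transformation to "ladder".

ogegks

A repeating key of period 3 is used — shifts +3, +6, +1 over and over.
On ladder: l+3=o, a+6=g, d+1=e, d+3=g, e+6=k, r+1=s.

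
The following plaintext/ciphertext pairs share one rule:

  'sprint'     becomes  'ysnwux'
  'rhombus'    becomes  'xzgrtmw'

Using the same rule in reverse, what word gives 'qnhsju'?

pencil

The output letters match the input read backwards, each shifted +5: sprint reversed is tnirps. Read the word backwards and shift each letter +5.
Reversing it on qnhsju: shift back: q−5=l, n−5=i, h−5=c, s−5=n, j−5=e, u−5=p → licnep; then reverse → pencil.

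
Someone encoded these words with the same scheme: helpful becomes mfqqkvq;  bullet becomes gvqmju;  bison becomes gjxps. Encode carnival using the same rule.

hbwonwfm

Shifts by position in helpful: pos 0: h→m (+5), pos 1: e→f (+1), pos 2: l→q (+5), pos 3: p→q (+1) — repeating every 2. The shifts repeat in a cycle of length 2: positions 0,1,… shift by +5, +1, then the pattern repeats.
Applying it to carnival: c+5=h, a+1=b, r+5=w, n+1=o, i+5=n, v+1=w, a+5=f, l+1=m.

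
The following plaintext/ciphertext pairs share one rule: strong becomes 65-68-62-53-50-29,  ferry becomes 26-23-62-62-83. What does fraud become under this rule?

s(#19)→65 and t(#20)→68: differences scale by 3, so n = 3·pos + 8. With a=1..z=26, the number is 3·pos + 8.
On fraud: f=6→26, r=18→62, a=1→11, u=21→71, d=4→20.

26-62-11-71-20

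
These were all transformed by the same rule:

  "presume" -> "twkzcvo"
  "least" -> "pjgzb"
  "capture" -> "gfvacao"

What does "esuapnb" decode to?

In presume: p→t is +4, r→w is +5, e→k is +6, s→z is +7 — the shift increases by 1 each position. Letter i (0-indexed) is shifted by i+4, so successive shifts are 4, 5, 6, ….
Undoing it on esuapnb: e−4=a, s−5=n, u−6=o, a−7=t, p−8=h, n−9=e, b−10=r.

another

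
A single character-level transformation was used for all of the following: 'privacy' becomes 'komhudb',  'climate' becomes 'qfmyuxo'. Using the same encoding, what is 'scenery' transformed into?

kdqzqoe

The output letters match the input read backwards, each shifted +12: privacy reversed is ycavirp. The word is reversed, then every letter is shifted forward by 12.
On scenery: reverse → yrenecs; then shift: y+12=k, r+12=d, e+12=q, n+12=z, e+12=q, c+12=o, s+12=e.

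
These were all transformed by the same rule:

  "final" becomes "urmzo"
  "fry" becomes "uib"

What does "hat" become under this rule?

This is the alphabet-reversal cipher (Atbash): a becomes z, b becomes y, etc.
Applying it to hat: h↔s, a↔z, t↔g.

szg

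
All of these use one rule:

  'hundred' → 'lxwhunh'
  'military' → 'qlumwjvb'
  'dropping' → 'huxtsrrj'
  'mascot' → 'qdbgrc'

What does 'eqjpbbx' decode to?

analyst

Shifts by position in hundred: pos 0: h→l (+4), pos 1: u→x (+3), pos 2: n→w (+9), pos 3: d→h (+4), pos 4: r→u (+3), pos 5: e→n (+9) — repeating every 3. A repeating key of period 3 is used — shifts +4, +3, +9 over and over.
Decoding eqjpbbx: e−4=a, q−3=n, j−9=a, p−4=l, b−3=y, b−9=s, x−4=t.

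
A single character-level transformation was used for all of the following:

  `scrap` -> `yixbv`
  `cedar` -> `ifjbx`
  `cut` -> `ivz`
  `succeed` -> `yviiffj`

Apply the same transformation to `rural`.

xvxbr

Two shifts are in play — +1 for a/e/i/o/u, +6 for every other letter.
On rural: r(cons)+6=x, u(vowel)+1=v, r(cons)+6=x, a(vowel)+1=b, l(cons)+6=r.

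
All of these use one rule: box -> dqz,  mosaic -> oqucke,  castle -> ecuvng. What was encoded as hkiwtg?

It's a constant shift of +2 (ROT2).
Reversing it on hkiwtg: h−2=f, k−2=i, i−2=g, w−2=u, t−2=r, g−2=e.

figure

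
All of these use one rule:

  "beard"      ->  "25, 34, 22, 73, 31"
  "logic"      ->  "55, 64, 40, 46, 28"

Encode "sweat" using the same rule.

76, 88, 34, 22, 79

b(#2)→25 and e(#5)→34: differences scale by 3, so n = 3·pos + 19. Each letter becomes 3×(its alphabet position, a=1..z=26) + 19.
Applying it to sweat: s=19→76, w=23→88, e=5→34, a=1→22, t=20→79.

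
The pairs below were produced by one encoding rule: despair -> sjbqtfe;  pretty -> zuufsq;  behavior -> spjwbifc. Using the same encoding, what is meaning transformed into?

The output letters match the input read backwards, each shifted +1: despair reversed is riapsed. The word is reversed, then every letter is shifted forward by 1.
Applying it to meaning: reverse → gninaem; then shift: g+1=h, n+1=o, i+1=j, n+1=o, a+1=b, e+1=f, m+1=n.

hojobfn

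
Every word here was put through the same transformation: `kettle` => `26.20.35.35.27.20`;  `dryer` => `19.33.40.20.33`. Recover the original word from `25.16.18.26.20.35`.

jacket

k is letter #11 and maps to 26: an offset of 15. The number is (letter's place in the alphabet, a=1) + 15.
Undoing it on 25.16.18.26.20.35: 25→(25−15)÷1=10=j, 16→(16−15)÷1=1=a, 18→(18−15)÷1=3=c, 26→(26−15)÷1=11=k, 20→(20−15)÷1=5=e, 35→(35−15)÷1=20=t.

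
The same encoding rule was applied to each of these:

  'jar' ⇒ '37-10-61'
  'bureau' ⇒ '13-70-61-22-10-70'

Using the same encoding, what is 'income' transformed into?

j(#10)→37 and a(#1)→10: differences scale by 3, so n = 3·pos + 7. With a=1..z=26, the number is 3·pos + 7.
For income: i=9→34, n=14→49, c=3→16, o=15→52, m=13→46, e=5→22.

34-49-16-52-46-22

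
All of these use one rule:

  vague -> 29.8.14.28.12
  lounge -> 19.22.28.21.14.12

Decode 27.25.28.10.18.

truck

The number is (letter's place in the alphabet, a=1) + 7.
Undoing it on 27.25.28.10.18: 27→(27−7)÷1=20=t, 25→(25−7)÷1=18=r, 28→(28−7)÷1=21=u, 10→(10−7)÷1=3=c, 18→(18−7)÷1=11=k.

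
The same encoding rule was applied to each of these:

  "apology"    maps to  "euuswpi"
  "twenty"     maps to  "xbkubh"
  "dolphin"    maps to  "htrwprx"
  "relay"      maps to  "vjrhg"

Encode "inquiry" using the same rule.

mswbqai

In apology: a→e is +4, p→u is +5, o→u is +6, l→s is +7 — the shift increases by 1 each position. Letter i (0-indexed) is shifted by i+4, so successive shifts are 4, 5, 6, ….
For inquiry: i+4=m, n+5=s, q+6=w, u+7=b, i+8=q, r+9=a, y+10=i.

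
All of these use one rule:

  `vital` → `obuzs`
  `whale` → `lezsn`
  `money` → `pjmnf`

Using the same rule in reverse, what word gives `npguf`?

v(21)→o(14) and i(8)→b(1) fit y≡23x+25 (mod 26); the inverse of 23 mod 26 is 17. Each letter's alphabet position (a=0..z=25) is mapped through 23·x+25 mod 26 — an affine cipher.
Reversing it on npguf: n(13)→17·(13−25)≡4=e; p(15)→17·(15−25)≡12=m; g(6)→17·(6−25)≡15=p; u(20)→17·(20−25)≡19=t; f(5)→17·(5−25)≡24=y (all mod 26).

empty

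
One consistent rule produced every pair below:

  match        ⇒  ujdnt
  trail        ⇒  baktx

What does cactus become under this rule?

kjmegf

In match: m→u is +8, a→j is +9, t→d is +10, c→n is +11 — the shift increases by 1 each position. The shift increases by 1 at each position, starting from +8: 8, 9, 10, ….
For cactus: c+8=k, a+9=j, c+10=m, t+11=e, u+12=g, s+13=f.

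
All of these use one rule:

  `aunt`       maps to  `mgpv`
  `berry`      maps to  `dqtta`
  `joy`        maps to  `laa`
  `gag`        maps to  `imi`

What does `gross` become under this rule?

Vowels shift forward by 12 and consonants shift forward by 2.
On gross: g(cons)+2=i, r(cons)+2=t, o(vowel)+12=a, s(cons)+2=u, s(cons)+2=u.

itauu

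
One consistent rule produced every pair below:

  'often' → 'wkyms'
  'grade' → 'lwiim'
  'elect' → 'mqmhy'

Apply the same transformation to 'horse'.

The shift depends on letter class: consonant f→k is +5, but vowel o→w is +8. Vowels shift forward by 8 and consonants shift forward by 5.
For horse: h(cons)+5=m, o(vowel)+8=w, r(cons)+5=w, s(cons)+5=x, e(vowel)+8=m.

mwwxm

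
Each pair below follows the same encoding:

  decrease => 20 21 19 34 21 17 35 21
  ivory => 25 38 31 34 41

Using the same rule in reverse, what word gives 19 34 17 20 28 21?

cradle

d is letter #4 and maps to 20: an offset of 16. Each letter is replaced by its alphabet position (a=1..z=26) + 16.
Reversing it on 19 34 17 20 28 21: 19→(19−16)÷1=3=c, 34→(34−16)÷1=18=r, 17→(17−16)÷1=1=a, 20→(20−16)÷1=4=d, 28→(28−16)÷1=12=l, 21→(21−16)÷1=5=e.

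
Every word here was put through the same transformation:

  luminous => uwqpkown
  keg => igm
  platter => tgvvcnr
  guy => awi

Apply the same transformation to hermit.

vkotgj

The output letters match the input read backwards, each shifted +2: luminous reversed is suonimul. Read the word backwards and shift each letter +2.
On hermit: reverse → timreh; then shift: t+2=v, i+2=k, m+2=o, r+2=t, e+2=g, h+2=j.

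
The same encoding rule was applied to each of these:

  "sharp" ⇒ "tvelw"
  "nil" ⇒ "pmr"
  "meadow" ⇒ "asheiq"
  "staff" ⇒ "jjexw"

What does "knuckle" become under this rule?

Two steps: reverse the string, then apply a Caesar shift of +4.
Applying it to knuckle: reverse → elkcunk; then shift: e+4=i, l+4=p, k+4=o, c+4=g, u+4=y, n+4=r, k+4=o.

ipogyro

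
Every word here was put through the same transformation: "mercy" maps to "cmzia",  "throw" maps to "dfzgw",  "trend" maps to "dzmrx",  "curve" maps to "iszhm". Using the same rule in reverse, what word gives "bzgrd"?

front

Each letter's alphabet position (a=0..z=25) is mapped through 15·x+4 mod 26 — an affine cipher.
Undoing it on bzgrd: b(1)→7·(1−4)≡5=f; z(25)→7·(25−4)≡17=r; g(6)→7·(6−4)≡14=o; r(17)→7·(17−4)≡13=n; d(3)→7·(3−4)≡19=t (all mod 26).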